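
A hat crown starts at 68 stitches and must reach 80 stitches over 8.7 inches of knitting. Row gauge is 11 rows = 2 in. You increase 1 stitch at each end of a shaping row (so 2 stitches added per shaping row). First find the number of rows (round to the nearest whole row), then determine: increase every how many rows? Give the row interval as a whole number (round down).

Rows = 8.7 × 5.5 = 47.8 → 48 rows.
Stitches to add: 12 → 6 shaping rows (at 2 st each).
48 / 6 = 8.00 → every 8 rows.

Increase every 8th row.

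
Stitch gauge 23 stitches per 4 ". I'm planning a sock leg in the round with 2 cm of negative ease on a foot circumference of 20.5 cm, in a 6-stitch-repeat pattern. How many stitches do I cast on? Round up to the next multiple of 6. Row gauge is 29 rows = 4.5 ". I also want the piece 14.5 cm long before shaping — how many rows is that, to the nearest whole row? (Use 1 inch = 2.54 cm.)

Finished = 20.5 − 2 = 18.5 cm.
18.5 cm × 1/2.54 = 7.28 inches.
23/4 = 5.75 sts per in; 7.28 × 5.75 = 41.88 sts.
Next multiple of 6 → 42.
14.5 cm = 5.71 inches; × 6.444 = 36.79 → 37 rows.

Cast on 42 stitches; work 37 rows.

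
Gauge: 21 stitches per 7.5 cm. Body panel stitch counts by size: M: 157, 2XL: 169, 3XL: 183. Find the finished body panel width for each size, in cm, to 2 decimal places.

21/7.5 = 2.8 sts per cm.
M: 157 / 2.8 = 56.071 → 56.07 cm.
2XL: 169 / 2.8 = 60.357 → 60.36 cm.
3XL: 183 / 2.8 = 65.357 → 65.36 cm.

M 56.07 cm; 2XL 60.36 cm; 3XL 65.36 cm.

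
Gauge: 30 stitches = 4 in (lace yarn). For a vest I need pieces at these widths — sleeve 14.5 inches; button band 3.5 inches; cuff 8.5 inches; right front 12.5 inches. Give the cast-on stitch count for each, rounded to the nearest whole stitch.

sleeve 109; button band 26; cuff 64; right front 94.

Rate = 30/4 = 7.5 sts per in.
sleeve: 14.5 × 7.5 = 108.75 → 109.
button band: 3.5 × 7.5 = 26.25 → 26.
cuff: 8.5 × 7.5 = 63.75 → 64.
right front: 12.5 × 7.5 = 93.75 → 94.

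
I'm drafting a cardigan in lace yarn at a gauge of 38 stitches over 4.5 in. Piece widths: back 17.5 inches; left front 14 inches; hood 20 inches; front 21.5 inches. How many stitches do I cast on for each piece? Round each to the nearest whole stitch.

Rate = 38/4.5 = 8.444 sts per in.
back: 17.5 × 8.444 = 147.78 → 148.
left front: 14 × 8.444 = 118.22 → 118.
hood: 20 × 8.444 = 168.89 → 169.
front: 21.5 × 8.444 = 181.56 → 182.

back 148; left front 118; hood 169; front 182.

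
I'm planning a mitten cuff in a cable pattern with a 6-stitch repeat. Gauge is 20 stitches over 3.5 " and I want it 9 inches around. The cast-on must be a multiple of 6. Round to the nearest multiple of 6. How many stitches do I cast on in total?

20 / 3.5 = 5.714 sts per inch.
9 × 5.714 = 51.43 sts.
Nearest multiple of 6: 54.

CO 54 sts.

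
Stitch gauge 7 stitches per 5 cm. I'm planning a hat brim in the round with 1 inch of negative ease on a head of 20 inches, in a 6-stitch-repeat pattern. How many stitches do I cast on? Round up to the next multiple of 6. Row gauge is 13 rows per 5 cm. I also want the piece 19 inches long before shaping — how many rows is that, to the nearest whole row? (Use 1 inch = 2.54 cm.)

Finished = 20 − 1 = 19 inches.
19 inches × 2.54 = 48.26 cm.
7/5 = 1.4 sts per cm; 48.26 × 1.4 = 67.56 sts.
Next multiple of 6 → 72.
19 inches = 48.26 cm; × 2.6 = 125.48 → 125 rows.

Cast on 72 stitches; work 125 rows.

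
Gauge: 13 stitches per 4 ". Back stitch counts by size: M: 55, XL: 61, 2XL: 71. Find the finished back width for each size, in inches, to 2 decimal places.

M 16.92 inches; XL 18.77 inches; 2XL 21.85 inches.

13/4 = 3.25 sts per in.
M: 55 / 3.25 = 16.923 → 16.92 in.
XL: 61 / 3.25 = 18.769 → 18.77 in.
2XL: 71 / 3.25 = 21.846 → 21.85 in.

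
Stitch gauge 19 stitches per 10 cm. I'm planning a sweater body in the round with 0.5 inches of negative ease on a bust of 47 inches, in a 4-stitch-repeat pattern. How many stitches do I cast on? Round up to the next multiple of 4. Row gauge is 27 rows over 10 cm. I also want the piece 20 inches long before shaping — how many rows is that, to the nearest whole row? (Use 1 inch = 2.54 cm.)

Finished = 47 − 0.5 = 46.5 inches.
46.5 inches × 2.54 = 118.11 cm.
19/10 = 1.9 sts per cm; 118.11 × 1.9 = 224.41 sts.
Next multiple of 4 → 228.
20 inches = 50.80 cm; × 2.7 = 137.16 → 137 rows.

Cast on 228 stitches; work 137 rows.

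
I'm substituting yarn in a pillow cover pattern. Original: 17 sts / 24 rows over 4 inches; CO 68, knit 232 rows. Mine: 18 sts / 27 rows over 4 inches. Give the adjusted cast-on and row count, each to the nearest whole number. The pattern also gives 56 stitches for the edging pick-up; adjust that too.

Cast on 72 stitches; work 261 rows; edging pick-up 59 stitches.

Stitches: 68 × 18/17 = 72.00 → 72.
Rows: 232 × 27/24 = 261.00 → 261.
edging pick-up: 56 × 18/17 = 59.29 → 59.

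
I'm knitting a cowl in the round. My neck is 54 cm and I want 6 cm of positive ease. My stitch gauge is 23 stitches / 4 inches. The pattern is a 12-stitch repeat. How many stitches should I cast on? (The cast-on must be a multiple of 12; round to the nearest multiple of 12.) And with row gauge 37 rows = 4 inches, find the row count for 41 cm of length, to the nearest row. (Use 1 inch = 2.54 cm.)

Cast on 132 stitches; work 149 rows.

Finished = 54 + 6 = 60 cm.
60 cm × 1/2.54 = 23.62 inches.
23/4 = 5.75 sts per in; 23.62 × 5.75 = 135.83 sts.
Nearest multiple of 12 → 132.
41 cm = 16.14 inches; × 9.25 = 149.31 → 149 rows.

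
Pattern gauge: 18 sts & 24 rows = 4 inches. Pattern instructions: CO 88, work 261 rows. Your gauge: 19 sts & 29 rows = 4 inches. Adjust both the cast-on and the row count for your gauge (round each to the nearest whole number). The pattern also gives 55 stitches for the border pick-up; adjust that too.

Stitches: 88 × 19/18 = 92.89 → 93.
Rows: 261 × 29/24 = 315.38 → 315.
border pick-up: 55 × 19/18 = 58.06 → 58.

Cast on 93 stitches; work 315 rows; border pick-up 58 stitches.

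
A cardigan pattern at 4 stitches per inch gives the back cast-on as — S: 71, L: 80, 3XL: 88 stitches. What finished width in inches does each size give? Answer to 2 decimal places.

4/1 = 4 sts per in.
S: 71 / 4 = 17.750 → 17.75 in.
L: 80 / 4 = 20.000 → 20.00 in.
3XL: 88 / 4 = 22.000 → 22.00 in.

S 17.75 inches; L 20.00 inches; 3XL 22.00 inches.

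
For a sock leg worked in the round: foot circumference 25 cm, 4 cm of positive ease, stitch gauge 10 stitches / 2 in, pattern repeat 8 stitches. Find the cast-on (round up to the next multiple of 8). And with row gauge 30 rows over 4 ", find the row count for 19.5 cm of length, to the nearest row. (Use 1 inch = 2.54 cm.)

Finished = 25 + 4 = 29 cm.
29 cm × 1/2.54 = 11.42 inches.
10/2 = 5 sts per in; 11.42 × 5 = 57.09 sts.
Next multiple of 8 → 64.
19.5 cm = 7.68 inches; × 7.5 = 57.58 → 58 rows.

Cast on 64 stitches; work 58 rows.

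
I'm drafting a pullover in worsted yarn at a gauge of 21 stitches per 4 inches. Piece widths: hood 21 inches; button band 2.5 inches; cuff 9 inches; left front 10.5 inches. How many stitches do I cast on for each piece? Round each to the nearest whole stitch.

Rate = 21/4 = 5.25 sts per in.
hood: 21 × 5.25 = 110.25 → 110.
button band: 2.5 × 5.25 = 13.12 → 13.
cuff: 9 × 5.25 = 47.25 → 47.
left front: 10.5 × 5.25 = 55.12 → 55.

hood 110; button band 13; cuff 47; left front 55.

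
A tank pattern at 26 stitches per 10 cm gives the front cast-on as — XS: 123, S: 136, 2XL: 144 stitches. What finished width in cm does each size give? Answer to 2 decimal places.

XS 47.31 cm; S 52.31 cm; 2XL 55.38 cm.

26/10 = 2.6 sts per cm.
XS: 123 / 2.6 = 47.308 → 47.31 cm.
S: 136 / 2.6 = 52.308 → 52.31 cm.
2XL: 144 / 2.6 = 55.385 → 55.38 cm.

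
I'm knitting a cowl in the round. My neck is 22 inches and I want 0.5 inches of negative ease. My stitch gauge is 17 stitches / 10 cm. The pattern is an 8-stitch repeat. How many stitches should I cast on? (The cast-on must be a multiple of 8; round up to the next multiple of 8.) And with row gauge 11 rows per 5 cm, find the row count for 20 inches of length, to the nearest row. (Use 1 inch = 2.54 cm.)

Finished = 22 − 0.5 = 21.5 inches.
21.5 inches × 2.54 = 54.61 cm.
17/10 = 1.7 sts per cm; 54.61 × 1.7 = 92.84 sts.
Next multiple of 8 → 96.
20 inches = 50.80 cm; × 2.2 = 111.76 → 112 rows.

Cast on 96 stitches; work 112 rows.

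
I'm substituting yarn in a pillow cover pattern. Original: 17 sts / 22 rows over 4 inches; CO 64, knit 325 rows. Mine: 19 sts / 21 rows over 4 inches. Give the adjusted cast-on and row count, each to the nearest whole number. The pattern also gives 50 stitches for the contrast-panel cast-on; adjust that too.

Cast on 72 stitches; work 310 rows; contrast-panel cast-on 56 stitches.

Stitches: 64 × 19/17 = 71.53 → 72.
Rows: 325 × 21/22 = 310.23 → 310.
contrast-panel cast-on: 50 × 19/17 = 55.88 → 56.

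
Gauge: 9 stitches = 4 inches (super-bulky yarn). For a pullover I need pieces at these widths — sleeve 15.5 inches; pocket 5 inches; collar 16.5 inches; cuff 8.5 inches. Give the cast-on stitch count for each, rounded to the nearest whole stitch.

Rate = 9/4 = 2.25 sts per in.
sleeve: 15.5 × 2.25 = 34.88 → 35.
pocket: 5 × 2.25 = 11.25 → 11.
collar: 16.5 × 2.25 = 37.12 → 37.
cuff: 8.5 × 2.25 = 19.12 → 19.

sleeve 35; pocket 11; collar 37; cuff 19.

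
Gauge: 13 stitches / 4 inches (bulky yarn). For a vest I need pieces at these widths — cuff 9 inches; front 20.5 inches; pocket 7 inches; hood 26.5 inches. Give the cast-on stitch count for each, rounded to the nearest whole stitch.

Rate = 13/4 = 3.25 sts per in.
cuff: 9 × 3.25 = 29.25 → 29.
front: 20.5 × 3.25 = 66.62 → 67.
pocket: 7 × 3.25 = 22.75 → 23.
hood: 26.5 × 3.25 = 86.12 → 86.

cuff 29; front 67; pocket 23; hood 86.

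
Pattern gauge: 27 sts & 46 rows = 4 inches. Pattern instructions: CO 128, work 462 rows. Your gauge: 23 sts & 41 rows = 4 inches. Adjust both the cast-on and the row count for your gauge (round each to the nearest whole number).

Stitches: 128 × 23/27 = 109.04 → 109.
Rows: 462 × 41/46 = 411.78 → 412.

Cast on 109 stitches; work 412 rows.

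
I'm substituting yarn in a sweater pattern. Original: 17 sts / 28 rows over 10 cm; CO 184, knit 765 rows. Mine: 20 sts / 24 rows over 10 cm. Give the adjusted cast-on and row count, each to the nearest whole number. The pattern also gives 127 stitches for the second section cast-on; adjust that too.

Stitches: 184 × 20/17 = 216.47 → 216.
Rows: 765 × 24/28 = 655.71 → 656.
second section cast-on: 127 × 20/17 = 149.41 → 149.

Cast on 216 stitches; work 656 rows; second section cast-on 149 stitches.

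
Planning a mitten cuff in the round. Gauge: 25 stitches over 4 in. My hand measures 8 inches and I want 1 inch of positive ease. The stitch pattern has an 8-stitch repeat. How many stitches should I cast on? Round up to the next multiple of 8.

CO 64 sts.

Finished = 8 + 1 = 9 inches.
25 / 4 = 6.25 sts/in.
9 × 6.25 = 56.25 sts.
Next multiple of 8: 64.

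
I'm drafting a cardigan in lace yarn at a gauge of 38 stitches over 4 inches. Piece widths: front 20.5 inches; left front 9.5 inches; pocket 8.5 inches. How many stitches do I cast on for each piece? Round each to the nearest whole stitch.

Rate = 38/4 = 9.5 sts per in.
front: 20.5 × 9.5 = 194.75 → 195.
left front: 9.5 × 9.5 = 90.25 → 90.
pocket: 8.5 × 9.5 = 80.75 → 81.

front 195; left front 90; pocket 81.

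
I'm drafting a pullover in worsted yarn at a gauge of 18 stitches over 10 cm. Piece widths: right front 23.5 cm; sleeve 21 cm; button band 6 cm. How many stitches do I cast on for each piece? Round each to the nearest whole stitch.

right front 42; sleeve 38; button band 11.

Rate = 18/10 = 1.8 sts per cm.
right front: 23.5 × 1.8 = 42.30 → 42.
sleeve: 21 × 1.8 = 37.80 → 38.
button band: 6 × 1.8 = 10.80 → 11.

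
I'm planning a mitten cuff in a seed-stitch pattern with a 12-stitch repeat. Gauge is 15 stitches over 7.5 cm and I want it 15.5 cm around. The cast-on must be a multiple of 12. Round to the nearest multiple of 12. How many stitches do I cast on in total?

15 / 7.5 = 2 sts per cm.
15.5 × 2 = 31.00 sts.
Nearest multiple of 12: 36.

CO 36 sts.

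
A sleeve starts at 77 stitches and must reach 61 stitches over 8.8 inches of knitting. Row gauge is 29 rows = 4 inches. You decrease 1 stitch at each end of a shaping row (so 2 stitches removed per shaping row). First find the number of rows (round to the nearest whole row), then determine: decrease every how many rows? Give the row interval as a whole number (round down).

Decrease every 8th row.

Rows = 8.8 × 7.25 = 63.8 → 64 rows.
Stitches to remove: 16 → 8 shaping rows (at 2 st each).
64 / 8 = 8.00 → every 8 rows.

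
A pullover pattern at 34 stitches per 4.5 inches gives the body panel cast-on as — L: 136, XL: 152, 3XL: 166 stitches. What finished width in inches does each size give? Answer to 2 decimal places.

34/4.5 = 7.556 sts per in.
L: 136 / 7.556 = 18.000 → 18.00 in.
XL: 152 / 7.556 = 20.118 → 20.12 in.
3XL: 166 / 7.556 = 21.971 → 21.97 in.

L 18.00 inches; XL 20.12 inches; 3XL 21.97 inches.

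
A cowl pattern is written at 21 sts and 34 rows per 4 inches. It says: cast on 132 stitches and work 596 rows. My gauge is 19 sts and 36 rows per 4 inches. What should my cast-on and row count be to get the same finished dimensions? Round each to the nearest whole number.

Cast on 119 stitches; work 631 rows.

Stitches: 132 × 19/21 = 119.43 → 119.
Rows: 596 × 36/34 = 631.06 → 631.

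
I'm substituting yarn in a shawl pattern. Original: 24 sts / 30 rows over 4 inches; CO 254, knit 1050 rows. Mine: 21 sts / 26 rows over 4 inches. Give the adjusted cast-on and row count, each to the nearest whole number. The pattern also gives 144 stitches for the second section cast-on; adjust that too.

Cast on 222 stitches; work 910 rows; second section cast-on 126 stitches.

Stitches: 254 × 21/24 = 222.25 → 222.
Rows: 1050 × 26/30 = 910.00 → 910.
second section cast-on: 144 × 21/24 = 126.00 → 126.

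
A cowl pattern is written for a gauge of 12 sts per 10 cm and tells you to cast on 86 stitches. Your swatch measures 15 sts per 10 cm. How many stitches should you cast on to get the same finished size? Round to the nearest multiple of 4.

Scale factor = 15 / 12 = 1.250.
86 × 15 / 12 = 107.50 sts.
→ 108 sts.

108 stitches.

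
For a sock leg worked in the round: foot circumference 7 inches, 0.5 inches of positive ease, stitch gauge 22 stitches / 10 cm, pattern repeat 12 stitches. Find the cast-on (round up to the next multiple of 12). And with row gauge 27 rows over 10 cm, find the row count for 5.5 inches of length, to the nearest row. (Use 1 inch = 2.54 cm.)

Cast on 48 stitches; work 38 rows.

Finished = 7 + 0.5 = 7.5 inches.
7.5 inches × 2.54 = 19.05 cm.
22/10 = 2.2 sts per cm; 19.05 × 2.2 = 41.91 sts.
Next multiple of 12 → 48.
5.5 inches = 13.97 cm; × 2.7 = 37.72 → 38 rows.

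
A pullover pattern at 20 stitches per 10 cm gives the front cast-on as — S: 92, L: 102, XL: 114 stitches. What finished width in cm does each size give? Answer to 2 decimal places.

20/10 = 2 sts per cm.
S: 92 / 2 = 46.000 → 46.00 cm.
L: 102 / 2 = 51.000 → 51.00 cm.
XL: 114 / 2 = 57.000 → 57.00 cm.

S 46.00 cm; L 51.00 cm; XL 57.00 cm.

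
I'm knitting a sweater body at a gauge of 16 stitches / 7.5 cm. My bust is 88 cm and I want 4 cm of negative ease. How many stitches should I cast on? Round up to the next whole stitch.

CO 180 sts.

Finished = 88 − 4 = 84 cm.
16 / 7.5 = 2.133 sts per cm.
84.00 × 2.133 = 179.20 sts.
→ 180 sts.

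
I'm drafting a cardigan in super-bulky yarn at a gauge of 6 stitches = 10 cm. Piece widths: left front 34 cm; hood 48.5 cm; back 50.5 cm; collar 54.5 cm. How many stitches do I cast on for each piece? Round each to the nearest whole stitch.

left front 20; hood 29; back 30; collar 33.

Rate = 6/10 = 0.6 sts per cm.
left front: 34 × 0.6 = 20.40 → 20.
hood: 48.5 × 0.6 = 29.10 → 29.
back: 50.5 × 0.6 = 30.30 → 30.
collar: 54.5 × 0.6 = 32.70 → 33.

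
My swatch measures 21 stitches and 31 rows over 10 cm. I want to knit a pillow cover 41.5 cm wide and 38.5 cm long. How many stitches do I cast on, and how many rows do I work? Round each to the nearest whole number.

Stitch gauge = 21/10 = 2.1 sts/cm; 41.5 × 2.1 = 87.15 → 87 sts.
Row gauge = 31/10 = 3.1 rows/cm; 38.5 × 3.1 = 119.35 → 119 rows.

Cast on 87 stitches and work 119 rows.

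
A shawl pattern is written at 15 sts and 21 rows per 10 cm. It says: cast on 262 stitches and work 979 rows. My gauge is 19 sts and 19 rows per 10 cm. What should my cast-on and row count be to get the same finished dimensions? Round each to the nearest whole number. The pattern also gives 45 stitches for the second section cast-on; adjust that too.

Stitches: 262 × 19/15 = 331.87 → 332.
Rows: 979 × 19/21 = 885.76 → 886.
second section cast-on: 45 × 19/15 = 57.00 → 57.

Cast on 332 stitches; work 886 rows; second section cast-on 57 stitches.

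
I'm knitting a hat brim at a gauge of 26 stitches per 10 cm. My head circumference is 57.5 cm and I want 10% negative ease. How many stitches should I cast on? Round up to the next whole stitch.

Cast on 135 stitches.

Finished = 57.5 × 0.90 = 51.75 cm.
26 / 10 = 2.6 sts per cm.
51.75 × 2.6 = 134.55 sts.
→ 135 sts.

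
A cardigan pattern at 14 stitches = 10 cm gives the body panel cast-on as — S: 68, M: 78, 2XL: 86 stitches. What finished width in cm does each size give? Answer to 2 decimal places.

14/10 = 1.4 sts per cm.
S: 68 / 1.4 = 48.571 → 48.57 cm.
M: 78 / 1.4 = 55.714 → 55.71 cm.
2XL: 86 / 1.4 = 61.429 → 61.43 cm.

S 48.57 cm; M 55.71 cm; 2XL 61.43 cm.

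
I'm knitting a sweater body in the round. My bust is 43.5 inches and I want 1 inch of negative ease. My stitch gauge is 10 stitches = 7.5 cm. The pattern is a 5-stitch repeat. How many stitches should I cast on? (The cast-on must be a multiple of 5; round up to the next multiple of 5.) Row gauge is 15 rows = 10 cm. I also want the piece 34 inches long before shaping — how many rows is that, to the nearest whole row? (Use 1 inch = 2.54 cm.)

Cast on 145 stitches; work 130 rows.

Finished = 43.5 − 1 = 42.5 inches.
42.5 inches × 2.54 = 107.95 cm.
10/7.5 = 1.333 sts per cm; 107.95 × 1.333 = 143.93 sts.
Next multiple of 5 → 145.
34 inches = 86.36 cm; × 1.5 = 129.54 → 130 rows.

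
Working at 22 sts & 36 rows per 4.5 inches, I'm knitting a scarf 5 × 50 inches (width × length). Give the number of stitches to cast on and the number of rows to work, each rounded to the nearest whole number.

Cast on 24 stitches and work 400 rows.

Stitch gauge = 22/4.5 = 4.889 sts/in; 5 × 4.889 = 24.44 → 24 sts.
Row gauge = 36/4.5 = 8 rows/in; 50 × 8 = 400.00 → 400 rows.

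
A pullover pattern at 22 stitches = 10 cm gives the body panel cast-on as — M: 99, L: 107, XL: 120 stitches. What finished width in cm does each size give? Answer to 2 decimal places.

M 45.00 cm; L 48.64 cm; XL 54.55 cm.

22/10 = 2.2 sts per cm.
M: 99 / 2.2 = 45.000 → 45.00 cm.
L: 107 / 2.2 = 48.636 → 48.64 cm.
XL: 120 / 2.2 = 54.545 → 54.55 cm.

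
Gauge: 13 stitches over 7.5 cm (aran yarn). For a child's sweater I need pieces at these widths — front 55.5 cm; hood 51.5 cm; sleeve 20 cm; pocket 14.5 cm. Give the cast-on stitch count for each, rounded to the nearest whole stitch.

front 96; hood 89; sleeve 35; pocket 25.

Rate = 13/7.5 = 1.733 sts per cm.
front: 55.5 × 1.733 = 96.20 → 96.
hood: 51.5 × 1.733 = 89.27 → 89.
sleeve: 20 × 1.733 = 34.67 → 35.
pocket: 14.5 × 1.733 = 25.13 → 25.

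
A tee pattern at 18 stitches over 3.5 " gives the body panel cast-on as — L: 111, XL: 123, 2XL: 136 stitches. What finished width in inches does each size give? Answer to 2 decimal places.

L 21.58 inches; XL 23.92 inches; 2XL 26.44 inches.

18/3.5 = 5.143 sts per in.
L: 111 / 5.143 = 21.583 → 21.58 in.
XL: 123 / 5.143 = 23.917 → 23.92 in.
2XL: 136 / 5.143 = 26.444 → 26.44 in.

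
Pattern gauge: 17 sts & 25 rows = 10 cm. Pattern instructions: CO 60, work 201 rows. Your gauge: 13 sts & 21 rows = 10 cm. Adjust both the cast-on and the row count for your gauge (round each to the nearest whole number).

Cast on 46 stitches; work 169 rows.

Stitches: 60 × 13/17 = 45.88 → 46.
Rows: 201 × 21/25 = 168.84 → 169.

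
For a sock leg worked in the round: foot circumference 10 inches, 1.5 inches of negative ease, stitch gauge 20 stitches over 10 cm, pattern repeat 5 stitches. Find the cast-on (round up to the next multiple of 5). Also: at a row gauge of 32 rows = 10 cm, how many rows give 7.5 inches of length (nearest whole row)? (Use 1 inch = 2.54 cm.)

Finished = 10 − 1.5 = 8.5 inches.
8.5 inches × 2.54 = 21.59 cm.
20/10 = 2 sts per cm; 21.59 × 2 = 43.18 sts.
Next multiple of 5 → 45.
7.5 inches = 19.05 cm; × 3.2 = 60.96 → 61 rows.

Cast on 45 stitches; work 61 rows.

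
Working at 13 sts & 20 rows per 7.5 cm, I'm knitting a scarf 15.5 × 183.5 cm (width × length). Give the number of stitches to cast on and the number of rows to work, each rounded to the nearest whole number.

Cast on 27 stitches and work 489 rows.

Stitch gauge = 13/7.5 = 1.733 sts/cm; 15.5 × 1.733 = 26.87 → 27 sts.
Row gauge = 20/7.5 = 2.667 rows/cm; 183.5 × 2.667 = 489.33 → 489 rows.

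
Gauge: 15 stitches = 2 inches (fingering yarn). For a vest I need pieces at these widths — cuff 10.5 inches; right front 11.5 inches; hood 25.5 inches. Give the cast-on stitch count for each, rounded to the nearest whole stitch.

Rate = 15/2 = 7.5 sts per in.
cuff: 10.5 × 7.5 = 78.75 → 79.
right front: 11.5 × 7.5 = 86.25 → 86.
hood: 25.5 × 7.5 = 191.25 → 191.

cuff 79; right front 86; hood 191.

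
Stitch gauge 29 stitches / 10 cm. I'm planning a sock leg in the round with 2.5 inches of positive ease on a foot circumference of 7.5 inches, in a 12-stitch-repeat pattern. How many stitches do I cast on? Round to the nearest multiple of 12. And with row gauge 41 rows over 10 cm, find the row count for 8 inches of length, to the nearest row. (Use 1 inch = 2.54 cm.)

Finished = 7.5 + 2.5 = 10 inches.
10 inches × 2.54 = 25.40 cm.
29/10 = 2.9 sts per cm; 25.40 × 2.9 = 73.66 sts.
Nearest multiple of 12 → 72.
8 inches = 20.32 cm; × 4.1 = 83.31 → 83 rows.

Cast on 72 stitches; work 83 rows.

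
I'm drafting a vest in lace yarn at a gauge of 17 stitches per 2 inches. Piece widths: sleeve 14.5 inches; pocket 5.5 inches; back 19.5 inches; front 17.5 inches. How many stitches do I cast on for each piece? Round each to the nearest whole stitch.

sleeve 123; pocket 47; back 166; front 149.

Rate = 17/2 = 8.5 sts per in.
sleeve: 14.5 × 8.5 = 123.25 → 123.
pocket: 5.5 × 8.5 = 46.75 → 47.
back: 19.5 × 8.5 = 165.75 → 166.
front: 17.5 × 8.5 = 148.75 → 149.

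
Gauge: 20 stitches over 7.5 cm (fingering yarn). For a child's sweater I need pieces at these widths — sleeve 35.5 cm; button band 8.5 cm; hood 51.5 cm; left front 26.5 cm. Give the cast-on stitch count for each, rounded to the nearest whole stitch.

sleeve 95; button band 23; hood 137; left front 71.

Rate = 20/7.5 = 2.667 sts per cm.
sleeve: 35.5 × 2.667 = 94.67 → 95.
button band: 8.5 × 2.667 = 22.67 → 23.
hood: 51.5 × 2.667 = 137.33 → 137.
left front: 26.5 × 2.667 = 70.67 → 71.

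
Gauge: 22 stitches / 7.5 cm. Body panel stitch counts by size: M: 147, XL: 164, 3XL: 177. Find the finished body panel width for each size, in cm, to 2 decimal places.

M 50.11 cm; XL 55.91 cm; 3XL 60.34 cm.

22/7.5 = 2.933 sts per cm.
M: 147 / 2.933 = 50.114 → 50.11 cm.
XL: 164 / 2.933 = 55.909 → 55.91 cm.
3XL: 177 / 2.933 = 60.341 → 60.34 cm.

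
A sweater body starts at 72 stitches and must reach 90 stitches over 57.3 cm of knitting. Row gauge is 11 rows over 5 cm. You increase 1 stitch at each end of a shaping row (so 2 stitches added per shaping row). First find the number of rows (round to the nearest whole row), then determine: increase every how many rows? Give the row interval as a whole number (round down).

Rows = 57.3 × 2.2 = 126.1 → 126 rows.
Stitches to add: 18 → 9 shaping rows (at 2 st each).
126 / 9 = 14.00 → every 14 rows.

Increase every 14th row.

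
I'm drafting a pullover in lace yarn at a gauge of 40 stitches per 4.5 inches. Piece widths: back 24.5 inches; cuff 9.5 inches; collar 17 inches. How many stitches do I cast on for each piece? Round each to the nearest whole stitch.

Rate = 40/4.5 = 8.889 sts per in.
back: 24.5 × 8.889 = 217.78 → 218.
cuff: 9.5 × 8.889 = 84.44 → 84.
collar: 17 × 8.889 = 151.11 → 151.

back 218; cuff 84; collar 151.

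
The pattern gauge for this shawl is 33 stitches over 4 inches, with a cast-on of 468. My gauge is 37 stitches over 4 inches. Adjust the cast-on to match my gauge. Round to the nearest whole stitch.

Scale factor = 37 / 33 = 1.121.
468 × 37 / 33 = 524.73 sts.
→ 525 sts.

525 stitches.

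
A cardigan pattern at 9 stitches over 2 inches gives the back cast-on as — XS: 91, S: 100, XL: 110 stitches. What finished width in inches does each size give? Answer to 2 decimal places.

XS 20.22 inches; S 22.22 inches; XL 24.44 inches.

9/2 = 4.5 sts per in.
XS: 91 / 4.5 = 20.222 → 20.22 in.
S: 100 / 4.5 = 22.222 → 22.22 in.
XL: 110 / 4.5 = 24.444 → 24.44 in.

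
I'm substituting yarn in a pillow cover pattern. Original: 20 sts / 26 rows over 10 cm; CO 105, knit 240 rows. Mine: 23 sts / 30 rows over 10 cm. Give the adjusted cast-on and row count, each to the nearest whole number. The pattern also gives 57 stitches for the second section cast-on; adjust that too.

Stitches: 105 × 23/20 = 120.75 → 121.
Rows: 240 × 30/26 = 276.92 → 277.
second section cast-on: 57 × 23/20 = 65.55 → 66.

Cast on 121 stitches; work 277 rows; second section cast-on 66 stitches.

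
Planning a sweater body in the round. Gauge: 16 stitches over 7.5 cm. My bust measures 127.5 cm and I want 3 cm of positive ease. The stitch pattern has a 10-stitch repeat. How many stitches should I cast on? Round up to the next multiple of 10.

Finished = 127.5 + 3 = 130.5 cm.
16 / 7.5 = 2.133 sts/cm.
130.5 × 2.133 = 278.40 sts.
Next multiple of 10: 280.

Cast on 280 stitches.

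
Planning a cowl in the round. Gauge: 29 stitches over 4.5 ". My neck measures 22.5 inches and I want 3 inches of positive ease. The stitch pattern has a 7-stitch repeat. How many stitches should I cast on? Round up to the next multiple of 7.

168 stitches.

Finished = 22.5 + 3 = 25.5 inches.
29 / 4.5 = 6.444 sts/in.
25.5 × 6.444 = 164.33 sts.
Next multiple of 7: 168.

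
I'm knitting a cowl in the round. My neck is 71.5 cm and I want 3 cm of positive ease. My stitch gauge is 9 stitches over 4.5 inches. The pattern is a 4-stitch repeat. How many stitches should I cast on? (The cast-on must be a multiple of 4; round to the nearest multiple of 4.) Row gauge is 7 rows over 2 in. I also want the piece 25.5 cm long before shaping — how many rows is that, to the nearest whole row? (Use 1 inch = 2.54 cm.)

Finished = 71.5 + 3 = 74.5 cm.
74.5 cm × 1/2.54 = 29.33 inches.
9/4.5 = 2 sts per in; 29.33 × 2 = 58.66 sts.
Nearest multiple of 4 → 60.
25.5 cm = 10.04 inches; × 3.5 = 35.14 → 35 rows.

Cast on 60 stitches; work 35 rows.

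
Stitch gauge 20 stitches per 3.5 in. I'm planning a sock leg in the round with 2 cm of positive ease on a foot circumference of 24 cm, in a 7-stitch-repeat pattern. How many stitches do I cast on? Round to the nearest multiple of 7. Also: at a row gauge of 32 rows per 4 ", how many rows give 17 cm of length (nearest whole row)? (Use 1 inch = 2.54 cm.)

Finished = 24 + 2 = 26 cm.
26 cm × 1/2.54 = 10.24 inches.
20/3.5 = 5.714 sts per in; 10.24 × 5.714 = 58.49 sts.
Nearest multiple of 7 → 56.
17 cm = 6.69 inches; × 8 = 53.54 → 54 rows.

Cast on 56 stitches; work 54 rows.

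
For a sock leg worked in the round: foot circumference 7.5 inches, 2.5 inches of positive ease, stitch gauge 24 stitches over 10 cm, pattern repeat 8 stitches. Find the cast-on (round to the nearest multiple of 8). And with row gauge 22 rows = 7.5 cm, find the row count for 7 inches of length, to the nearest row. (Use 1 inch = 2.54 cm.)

Finished = 7.5 + 2.5 = 10 inches.
10 inches × 2.54 = 25.40 cm.
24/10 = 2.4 sts per cm; 25.40 × 2.4 = 60.96 sts.
Nearest multiple of 8 → 64.
7 inches = 17.78 cm; × 2.933 = 52.15 → 52 rows.

Cast on 64 stitches; work 52 rows.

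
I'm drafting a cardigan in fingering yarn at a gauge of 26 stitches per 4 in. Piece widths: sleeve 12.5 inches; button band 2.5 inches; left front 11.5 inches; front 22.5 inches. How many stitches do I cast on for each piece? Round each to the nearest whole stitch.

sleeve 81; button band 16; left front 75; front 146.

Rate = 26/4 = 6.5 sts per in.
sleeve: 12.5 × 6.5 = 81.25 → 81.
button band: 2.5 × 6.5 = 16.25 → 16.
left front: 11.5 × 6.5 = 74.75 → 75.
front: 22.5 × 6.5 = 146.25 → 146.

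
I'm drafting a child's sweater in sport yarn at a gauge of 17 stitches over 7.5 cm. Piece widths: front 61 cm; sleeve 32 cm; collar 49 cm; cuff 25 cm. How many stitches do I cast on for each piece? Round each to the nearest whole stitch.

Rate = 17/7.5 = 2.267 sts per cm.
front: 61 × 2.267 = 138.27 → 138.
sleeve: 32 × 2.267 = 72.53 → 73.
collar: 49 × 2.267 = 111.07 → 111.
cuff: 25 × 2.267 = 56.67 → 57.

front 138; sleeve 73; collar 111; cuff 57.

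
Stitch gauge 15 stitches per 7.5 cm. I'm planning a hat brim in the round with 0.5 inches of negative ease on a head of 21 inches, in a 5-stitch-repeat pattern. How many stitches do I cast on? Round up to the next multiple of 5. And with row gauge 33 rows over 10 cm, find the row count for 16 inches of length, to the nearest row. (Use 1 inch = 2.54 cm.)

Cast on 105 stitches; work 134 rows.

Finished = 21 − 0.5 = 20.5 inches.
20.5 inches × 2.54 = 52.07 cm.
15/7.5 = 2 sts per cm; 52.07 × 2 = 104.14 sts.
Next multiple of 5 → 105.
16 inches = 40.64 cm; × 3.3 = 134.11 → 134 rows.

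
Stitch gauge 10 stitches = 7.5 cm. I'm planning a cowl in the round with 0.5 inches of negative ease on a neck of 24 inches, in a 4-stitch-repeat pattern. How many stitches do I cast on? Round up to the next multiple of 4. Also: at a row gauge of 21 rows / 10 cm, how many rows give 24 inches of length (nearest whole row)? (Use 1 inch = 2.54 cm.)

Finished = 24 − 0.5 = 23.5 inches.
23.5 inches × 2.54 = 59.69 cm.
10/7.5 = 1.333 sts per cm; 59.69 × 1.333 = 79.59 sts.
Next multiple of 4 → 80.
24 inches = 60.96 cm; × 2.1 = 128.02 → 128 rows.

Cast on 80 stitches; work 128 rows.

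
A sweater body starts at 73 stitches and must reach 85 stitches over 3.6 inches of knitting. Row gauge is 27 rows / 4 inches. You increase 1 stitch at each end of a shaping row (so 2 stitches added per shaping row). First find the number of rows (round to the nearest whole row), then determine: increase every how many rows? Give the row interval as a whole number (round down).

Rows = 3.6 × 6.75 = 24.3 → 24 rows.
Stitches to add: 12 → 6 shaping rows (at 2 st each).
24 / 6 = 4.00 → every 4 rows.

Increase every 4th row.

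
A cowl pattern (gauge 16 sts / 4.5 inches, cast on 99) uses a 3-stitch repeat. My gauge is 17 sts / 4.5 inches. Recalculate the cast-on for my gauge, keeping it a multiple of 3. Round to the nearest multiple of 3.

Cast on 105 stitches.

99 × 17 / 16 = 105.19.
Nearest multiple of 3: 105.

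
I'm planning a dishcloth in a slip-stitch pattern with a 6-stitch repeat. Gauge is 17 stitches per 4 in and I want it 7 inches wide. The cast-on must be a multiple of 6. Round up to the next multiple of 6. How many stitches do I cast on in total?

17 / 4 = 4.25 sts per inch.
7 × 4.25 = 29.75 sts.
Next multiple of 6: 30.

30 stitches.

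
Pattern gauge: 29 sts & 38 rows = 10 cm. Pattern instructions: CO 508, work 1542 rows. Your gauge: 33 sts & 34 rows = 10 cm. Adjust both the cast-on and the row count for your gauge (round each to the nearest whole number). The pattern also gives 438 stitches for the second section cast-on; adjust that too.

Stitches: 508 × 33/29 = 578.07 → 578.
Rows: 1542 × 34/38 = 1379.68 → 1380.
second section cast-on: 438 × 33/29 = 498.41 → 498.

Cast on 578 stitches; work 1380 rows; second section cast-on 498 stitches.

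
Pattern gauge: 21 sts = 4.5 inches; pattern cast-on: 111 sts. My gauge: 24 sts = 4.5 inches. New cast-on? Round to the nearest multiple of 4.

CO 128 sts.

Scale factor = 24 / 21 = 1.143.
111 × 24 / 21 = 126.86 sts.
→ 128 sts.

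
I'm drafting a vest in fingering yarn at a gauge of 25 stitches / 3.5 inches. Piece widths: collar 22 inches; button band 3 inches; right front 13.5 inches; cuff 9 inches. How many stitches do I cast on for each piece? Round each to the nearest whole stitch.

collar 157; button band 21; right front 96; cuff 64.

Rate = 25/3.5 = 7.143 sts per in.
collar: 22 × 7.143 = 157.14 → 157.
button band: 3 × 7.143 = 21.43 → 21.
right front: 13.5 × 7.143 = 96.43 → 96.
cuff: 9 × 7.143 = 64.29 → 64.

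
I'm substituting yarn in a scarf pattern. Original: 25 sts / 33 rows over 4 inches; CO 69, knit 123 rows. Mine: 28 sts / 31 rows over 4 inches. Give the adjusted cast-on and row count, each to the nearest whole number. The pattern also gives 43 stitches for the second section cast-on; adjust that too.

Stitches: 69 × 28/25 = 77.28 → 77.
Rows: 123 × 31/33 = 115.55 → 116.
second section cast-on: 43 × 28/25 = 48.16 → 48.

Cast on 77 stitches; work 116 rows; second section cast-on 48 stitches.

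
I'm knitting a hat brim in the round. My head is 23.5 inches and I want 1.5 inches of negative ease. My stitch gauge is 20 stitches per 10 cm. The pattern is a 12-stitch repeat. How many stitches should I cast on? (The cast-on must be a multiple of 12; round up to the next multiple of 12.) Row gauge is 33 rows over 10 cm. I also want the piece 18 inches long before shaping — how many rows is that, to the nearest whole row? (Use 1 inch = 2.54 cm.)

Finished = 23.5 − 1.5 = 22 inches.
22 inches × 2.54 = 55.88 cm.
20/10 = 2 sts per cm; 55.88 × 2 = 111.76 sts.
Next multiple of 12 → 120.
18 inches = 45.72 cm; × 3.3 = 150.88 → 151 rows.

Cast on 120 stitches; work 151 rows.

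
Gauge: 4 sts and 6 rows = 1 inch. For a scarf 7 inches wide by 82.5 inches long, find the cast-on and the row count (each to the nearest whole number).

Stitch gauge = 4/1 = 4 sts/in; 7 × 4 = 28.00 → 28 sts.
Row gauge = 6/1 = 6 rows/in; 82.5 × 6 = 495.00 → 495 rows.

Cast on 28 stitches and work 495 rows.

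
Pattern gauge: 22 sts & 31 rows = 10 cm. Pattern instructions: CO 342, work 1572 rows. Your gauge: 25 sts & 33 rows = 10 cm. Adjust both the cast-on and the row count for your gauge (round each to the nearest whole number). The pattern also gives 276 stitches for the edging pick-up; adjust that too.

Stitches: 342 × 25/22 = 388.64 → 389.
Rows: 1572 × 33/31 = 1673.42 → 1673.
edging pick-up: 276 × 25/22 = 313.64 → 314.

Cast on 389 stitches; work 1673 rows; edging pick-up 314 stitches.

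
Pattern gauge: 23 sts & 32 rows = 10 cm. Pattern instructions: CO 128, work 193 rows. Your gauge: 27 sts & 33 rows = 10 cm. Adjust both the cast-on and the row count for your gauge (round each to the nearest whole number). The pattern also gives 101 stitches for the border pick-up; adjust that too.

Cast on 150 stitches; work 199 rows; border pick-up 119 stitches.

Stitches: 128 × 27/23 = 150.26 → 150.
Rows: 193 × 33/32 = 199.03 → 199.
border pick-up: 101 × 27/23 = 118.57 → 119.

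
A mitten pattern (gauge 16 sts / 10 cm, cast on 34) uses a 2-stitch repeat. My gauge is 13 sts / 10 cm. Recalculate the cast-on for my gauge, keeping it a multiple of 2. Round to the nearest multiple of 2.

28 stitches.

34 × 13 / 16 = 27.62.
Nearest multiple of 2: 28.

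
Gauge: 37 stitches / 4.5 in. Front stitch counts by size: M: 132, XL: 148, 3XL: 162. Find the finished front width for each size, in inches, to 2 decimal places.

37/4.5 = 8.222 sts per in.
M: 132 / 8.222 = 16.054 → 16.05 in.
XL: 148 / 8.222 = 18.000 → 18.00 in.
3XL: 162 / 8.222 = 19.703 → 19.70 in.

M 16.05 inches; XL 18.00 inches; 3XL 19.70 inches.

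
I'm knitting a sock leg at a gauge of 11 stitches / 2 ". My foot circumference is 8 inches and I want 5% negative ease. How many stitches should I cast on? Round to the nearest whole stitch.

Finished = 8 × 0.95 = 7.60 in.
11 / 2 = 5.5 sts per inch.
7.60 × 5.5 = 41.80 sts.
→ 42 sts.

42 stitches.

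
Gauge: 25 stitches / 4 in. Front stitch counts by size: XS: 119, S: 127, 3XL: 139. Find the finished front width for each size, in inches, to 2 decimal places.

25/4 = 6.25 sts per in.
XS: 119 / 6.25 = 19.040 → 19.04 in.
S: 127 / 6.25 = 20.320 → 20.32 in.
3XL: 139 / 6.25 = 22.240 → 22.24 in.

XS 19.04 inches; S 20.32 inches; 3XL 22.24 inches.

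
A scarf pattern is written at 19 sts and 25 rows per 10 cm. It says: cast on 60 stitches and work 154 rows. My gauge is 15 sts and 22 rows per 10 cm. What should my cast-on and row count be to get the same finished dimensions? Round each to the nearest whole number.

Cast on 47 stitches; work 136 rows.

Stitches: 60 × 15/19 = 47.37 → 47.
Rows: 154 × 22/25 = 135.52 → 136.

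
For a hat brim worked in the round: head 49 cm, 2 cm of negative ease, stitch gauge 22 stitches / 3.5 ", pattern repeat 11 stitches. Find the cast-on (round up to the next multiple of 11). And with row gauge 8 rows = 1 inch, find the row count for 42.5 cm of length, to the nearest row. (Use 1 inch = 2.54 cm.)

Cast on 121 stitches; work 134 rows.

Finished = 49 − 2 = 47 cm.
47 cm × 1/2.54 = 18.50 inches.
22/3.5 = 6.286 sts per in; 18.50 × 6.286 = 116.31 sts.
Next multiple of 11 → 121.
42.5 cm = 16.73 inches; × 8 = 133.86 → 134 rows.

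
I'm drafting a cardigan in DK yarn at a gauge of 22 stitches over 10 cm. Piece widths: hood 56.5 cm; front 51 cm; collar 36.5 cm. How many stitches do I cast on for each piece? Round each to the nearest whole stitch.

hood 124; front 112; collar 80.

Rate = 22/10 = 2.2 sts per cm.
hood: 56.5 × 2.2 = 124.30 → 124.
front: 51 × 2.2 = 112.20 → 112.
collar: 36.5 × 2.2 = 80.30 → 80.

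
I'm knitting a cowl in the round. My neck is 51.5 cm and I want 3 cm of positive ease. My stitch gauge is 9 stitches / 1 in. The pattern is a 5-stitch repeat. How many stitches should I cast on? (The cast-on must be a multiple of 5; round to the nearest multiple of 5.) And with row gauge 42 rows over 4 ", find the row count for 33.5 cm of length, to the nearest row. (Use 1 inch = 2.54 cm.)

Cast on 195 stitches; work 138 rows.

Finished = 51.5 + 3 = 54.5 cm.
54.5 cm × 1/2.54 = 21.46 inches.
9/1 = 9 sts per in; 21.46 × 9 = 193.11 sts.
Nearest multiple of 5 → 195.
33.5 cm = 13.19 inches; × 10.5 = 138.48 → 138 rows.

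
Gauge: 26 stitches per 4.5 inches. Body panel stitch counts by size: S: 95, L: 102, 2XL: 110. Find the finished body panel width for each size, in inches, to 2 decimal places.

S 16.44 inches; L 17.65 inches; 2XL 19.04 inches.

26/4.5 = 5.778 sts per in.
S: 95 / 5.778 = 16.442 → 16.44 in.
L: 102 / 5.778 = 17.654 → 17.65 in.
2XL: 110 / 5.778 = 19.038 → 19.04 in.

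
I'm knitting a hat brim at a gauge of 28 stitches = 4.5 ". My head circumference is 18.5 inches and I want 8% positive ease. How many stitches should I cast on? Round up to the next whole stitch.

CO 125 sts.

Finished = 18.5 × 1.08 = 19.98 in.
28 / 4.5 = 6.222 sts per inch.
19.98 × 6.222 = 124.32 sts.
→ 125 sts.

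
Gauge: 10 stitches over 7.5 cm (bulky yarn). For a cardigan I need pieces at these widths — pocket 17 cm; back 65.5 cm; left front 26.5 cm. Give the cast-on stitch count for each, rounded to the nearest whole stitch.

pocket 23; back 87; left front 35.

Rate = 10/7.5 = 1.333 sts per cm.
pocket: 17 × 1.333 = 22.67 → 23.
back: 65.5 × 1.333 = 87.33 → 87.
left front: 26.5 × 1.333 = 35.33 → 35.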